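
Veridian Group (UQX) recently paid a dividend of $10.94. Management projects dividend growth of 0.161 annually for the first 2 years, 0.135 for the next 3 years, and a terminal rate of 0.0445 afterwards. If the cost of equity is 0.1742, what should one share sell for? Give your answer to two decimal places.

Three-stage DDM. Project D₁…D_5; terminal Gordon value at t=5 with g = 0.0445; discount at r = 0.1742.
D_1 = 12.7013
D_2 = 14.7463
D_3 = 16.7370
D_4 = 18.9965
D_5 = 21.5610
TV_5 = 22.5205/(0.1742−0.0445) = 173.6352
P₀ = Σ Dₜ/(1+r)ᵗ + TV_5/(1+r)^5 = 129.2942

$129.29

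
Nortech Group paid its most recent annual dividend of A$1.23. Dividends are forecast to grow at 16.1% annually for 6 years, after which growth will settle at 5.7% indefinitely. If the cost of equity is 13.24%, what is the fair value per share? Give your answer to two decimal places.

A$28.09

Two-stage DDM. Project D₁…D_6 at 0.161, terminal growth 0.057, discount at r = 0.1324.
D_1 = 1.4280
D_2 = 1.6579
D_3 = 1.9249
D_4 = 2.2348
D_5 = 2.5946
D_6 = 3.0123
Terminal value at t=6: TV = D_7/(r−g) = 3.1840/(0.1324−0.057) = 42.2282
P₀ = 1.4280/(1+0.1324)^1 + 1.6579/(1+0.1324)^2 + 1.9249/(1+0.1324)^3 + 2.2348/(1+0.1324)^4 + 2.5946/(1+0.1324)^5 + 3.0123/(1+0.1324)^6 + 42.2282/(1+0.1324)^6 = 28.0869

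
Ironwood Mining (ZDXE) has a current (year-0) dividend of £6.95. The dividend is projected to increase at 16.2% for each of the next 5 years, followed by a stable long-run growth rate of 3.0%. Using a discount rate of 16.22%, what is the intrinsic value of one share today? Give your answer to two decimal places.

£88.83

Two-stage DDM. Project D₁…D_5 at 0.162, terminal growth 0.03, discount at r = 0.1622.
D_1 = 8.0759
D_2 = 9.3842
D_3 = 10.9044
D_4 = 12.6710
D_5 = 14.7236
Terminal value at t=5: TV = D_6/(r−g) = 15.1654/(0.1622−0.03) = 114.7153
P₀ = 8.0759/(1+0.1622)^1 + 9.3842/(1+0.1622)^2 + 10.9044/(1+0.1622)^3 + 12.6710/(1+0.1622)^4 + 14.7236/(1+0.1622)^5 + 114.7153/(1+0.1622)^5 = 88.8345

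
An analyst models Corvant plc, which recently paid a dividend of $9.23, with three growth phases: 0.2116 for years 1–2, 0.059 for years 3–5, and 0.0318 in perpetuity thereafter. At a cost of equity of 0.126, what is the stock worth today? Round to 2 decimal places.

$146.39

Three-stage DDM. Project D₁…D_5; terminal Gordon value at t=5 with g = 0.0318; discount at r = 0.126.
D_1 = 11.1831
D_2 = 13.5494
D_3 = 14.3488
D_4 = 15.1954
D_5 = 16.0919
TV_5 = 16.6037/(0.126−0.0318) = 176.2596
P₀ = Σ Dₜ/(1+r)ᵗ + TV_5/(1+r)^5 = 146.3902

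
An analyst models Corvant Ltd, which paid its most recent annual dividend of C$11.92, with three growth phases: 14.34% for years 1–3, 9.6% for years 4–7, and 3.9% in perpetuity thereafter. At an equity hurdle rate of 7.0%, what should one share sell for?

Three-stage DDM. Project D₁…D_7; terminal Gordon value at t=7 with g = 0.039; discount at r = 0.07.
D_1 = 13.6293
D_2 = 15.5838
D_3 = 17.8185
D_4 = 19.5291
D_5 = 21.4039
D_6 = 23.4586
D_7 = 25.7106
TV_7 = 26.7134/(0.07−0.039) = 861.7214
P₀ = Σ Dₜ/(1+r)ᵗ + TV_7/(1+r)^7 = 639.3332

C$639.33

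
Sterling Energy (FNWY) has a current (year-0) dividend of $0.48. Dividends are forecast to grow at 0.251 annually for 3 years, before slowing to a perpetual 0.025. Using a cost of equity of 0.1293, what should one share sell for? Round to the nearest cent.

$8.19

Two-stage DDM. Project D₁…D_3 at 0.251, terminal growth 0.025, discount at r = 0.1293.
D_1 = 0.6005
D_2 = 0.7512
D_3 = 0.9398
Terminal value at t=3: TV = D_4/(r−g) = 0.9632/(0.1293−0.025) = 9.2353
P₀ = 0.6005/(1+0.1293)^1 + 0.7512/(1+0.1293)^2 + 0.9398/(1+0.1293)^3 + 9.2353/(1+0.1293)^3 = 8.1857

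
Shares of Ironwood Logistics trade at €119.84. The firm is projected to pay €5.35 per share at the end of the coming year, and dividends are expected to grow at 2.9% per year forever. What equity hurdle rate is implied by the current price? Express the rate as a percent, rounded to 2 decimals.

7.36%

Rearranging the constant-growth DDM: r = D₁/P₀ + g.
r = 5.3500 / 119.84 + 0.029 = 0.04464 + 0.029 = 0.07364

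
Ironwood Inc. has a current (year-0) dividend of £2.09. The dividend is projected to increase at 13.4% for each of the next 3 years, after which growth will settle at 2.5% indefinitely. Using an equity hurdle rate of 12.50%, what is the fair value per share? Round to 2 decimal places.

£28.31

Two-stage DDM. Project D₁…D_3 at 0.134, terminal growth 0.025, discount at r = 0.125.
D_1 = 2.3701
D_2 = 2.6876
D_3 = 3.0478
Terminal value at t=3: TV = D_4/(r−g) = 3.1240/(0.125−0.025) = 31.2399
P₀ = 2.3701/(1+0.125)^1 + 2.6876/(1+0.125)^2 + 3.0478/(1+0.125)^3 + 31.2399/(1+0.125)^3 = 28.3116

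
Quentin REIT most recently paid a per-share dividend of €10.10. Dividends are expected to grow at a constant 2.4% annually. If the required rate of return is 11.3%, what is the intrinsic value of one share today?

Gordon growth model: P₀ = D₁/(r − g). D₁ = 10.10 × (1 + 0.024) = 10.3424.
P₀ = 10.3424 / (0.113 − 0.024) = 10.3424 / 0.089 = 116.2067

€116.21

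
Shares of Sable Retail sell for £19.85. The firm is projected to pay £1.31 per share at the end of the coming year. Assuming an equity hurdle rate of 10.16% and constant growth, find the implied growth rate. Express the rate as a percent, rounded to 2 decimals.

From P₀ = D₁/(r − g), the implied growth is g = r − D₁/P₀.
g = 0.1016 − 1.31/19.85 = 0.1016 − 0.06599 = 0.03561

3.56%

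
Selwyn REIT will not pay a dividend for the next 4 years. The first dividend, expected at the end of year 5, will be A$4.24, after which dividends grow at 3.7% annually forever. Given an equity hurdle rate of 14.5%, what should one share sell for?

A$22.84

Deferred-dividend DDM. At t=4 the remaining stream is a growing perpetuity with first payment D_5 = 4.24.
V_4 = D_5/(r−g) = 4.24/(0.145−0.037) = 39.2593
P₀ = V_4/(1+r)^4 = 39.2593/(1+0.145)^4 = 22.8413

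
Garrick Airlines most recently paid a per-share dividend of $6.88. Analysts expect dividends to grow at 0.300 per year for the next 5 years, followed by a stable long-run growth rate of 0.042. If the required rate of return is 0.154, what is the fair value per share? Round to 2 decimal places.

Two-stage DDM. Project D₁…D_5 at 0.3, terminal growth 0.042, discount at r = 0.154.
D_1 = 8.9440
D_2 = 11.6272
D_3 = 15.1154
D_4 = 19.6500
D_5 = 25.5450
Terminal value at t=5: TV = D_6/(r−g) = 26.6178/(0.154−0.042) = 237.6593
P₀ = 8.9440/(1+0.154)^1 + 11.6272/(1+0.154)^2 + 15.1154/(1+0.154)^3 + 19.6500/(1+0.154)^4 + 25.5450/(1+0.154)^5 + 237.6593/(1+0.154)^5 = 166.0038

$166.00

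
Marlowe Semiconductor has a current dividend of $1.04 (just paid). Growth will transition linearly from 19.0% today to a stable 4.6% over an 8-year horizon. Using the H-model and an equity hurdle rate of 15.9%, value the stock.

H-model: P₀ = D₀[(1+g_L) + H(g_S−g_L)]/(r−g_L), with H = 8/2 = 4.
P₀ = 1.04 × [(1+0.046) + 4×(0.19−0.046)] / (0.159−0.046)
   = 1.04 × 1.6220 / 0.113 = 14.9281

$14.93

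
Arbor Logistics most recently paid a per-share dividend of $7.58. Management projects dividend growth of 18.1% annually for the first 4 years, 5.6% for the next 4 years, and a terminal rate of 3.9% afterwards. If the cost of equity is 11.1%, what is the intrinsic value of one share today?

$183.56

Three-stage DDM. Project D₁…D_8; terminal Gordon value at t=8 with g = 0.039; discount at r = 0.111.
D_1 = 8.9520
D_2 = 10.5723
D_3 = 12.4859
D_4 = 14.7458
D_5 = 15.5716
D_6 = 16.4436
D_7 = 17.3644
D_8 = 18.3368
TV_8 = 19.0520/(0.111−0.039) = 264.6108
P₀ = Σ Dₜ/(1+r)ᵗ + TV_8/(1+r)^8 = 183.5582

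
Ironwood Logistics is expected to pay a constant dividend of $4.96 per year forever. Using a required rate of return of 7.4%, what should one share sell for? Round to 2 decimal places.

Zero-growth DDM (perpetuity): P₀ = D/r = 4.96 / 0.074 = 67.0270

$67.03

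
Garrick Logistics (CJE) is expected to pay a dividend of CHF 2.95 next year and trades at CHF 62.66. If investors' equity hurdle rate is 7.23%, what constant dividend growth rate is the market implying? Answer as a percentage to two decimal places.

From P₀ = D₁/(r − g), the implied growth is g = r − D₁/P₀.
g = 0.0723 − 2.95/62.66 = 0.0723 − 0.04708 = 0.02522

2.52%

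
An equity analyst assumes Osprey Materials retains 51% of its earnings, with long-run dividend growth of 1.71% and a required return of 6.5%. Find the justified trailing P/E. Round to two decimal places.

10.40

Payout ratio b = 1 − 0.51 = 0.49.
Justified trailing P/E = b(1+g)/(r−g) = 0.49×(1+0.0171)/(0.065−0.0171) = 10.4046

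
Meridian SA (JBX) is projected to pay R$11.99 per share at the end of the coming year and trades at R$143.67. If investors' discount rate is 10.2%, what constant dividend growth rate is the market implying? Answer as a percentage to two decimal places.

From P₀ = D₁/(r − g), the implied growth is g = r − D₁/P₀.
g = 0.102 − 11.99/143.67 = 0.102 − 0.08346 = 0.01854

1.85%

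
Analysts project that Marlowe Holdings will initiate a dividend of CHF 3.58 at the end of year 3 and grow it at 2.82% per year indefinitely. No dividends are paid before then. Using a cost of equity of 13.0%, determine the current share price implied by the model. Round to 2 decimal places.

Deferred-dividend DDM. At t=2 the remaining stream is a growing perpetuity with first payment D_3 = 3.58.
V_2 = D_3/(r−g) = 3.58/(0.13−0.0282) = 35.1670
P₀ = V_2/(1+r)^2 = 35.1670/(1+0.13)^2 = 27.5409

CHF 27.54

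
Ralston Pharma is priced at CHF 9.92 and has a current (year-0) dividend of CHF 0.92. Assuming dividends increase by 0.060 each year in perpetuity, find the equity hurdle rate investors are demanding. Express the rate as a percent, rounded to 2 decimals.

15.83%

Rearranging the constant-growth DDM: r = D₁/P₀ + g.
D₁ = 0.92 × (1 + 0.06) = 0.9752.
r = 0.9752 / 9.92 + 0.06 = 0.09831 + 0.06 = 0.15831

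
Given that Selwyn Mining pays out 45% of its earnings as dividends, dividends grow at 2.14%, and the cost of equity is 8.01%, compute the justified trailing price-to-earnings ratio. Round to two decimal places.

7.83

Justified trailing P/E = b(1+g)/(r−g) = 0.45×(1+0.0214)/(0.0801−0.0214) = 7.8302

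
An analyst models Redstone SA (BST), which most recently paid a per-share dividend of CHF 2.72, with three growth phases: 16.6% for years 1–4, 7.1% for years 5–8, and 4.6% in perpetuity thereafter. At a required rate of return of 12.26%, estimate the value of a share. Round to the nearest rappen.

Three-stage DDM. Project D₁…D_8; terminal Gordon value at t=8 with g = 0.046; discount at r = 0.1226.
D_1 = 3.1715
D_2 = 3.6980
D_3 = 4.3119
D_4 = 5.0276
D_5 = 5.3846
D_6 = 5.7669
D_7 = 6.1763
D_8 = 6.6149
TV_8 = 6.9191/(0.1226−0.046) = 90.3283
P₀ = Σ Dₜ/(1+r)ᵗ + TV_8/(1+r)^8 = 59.0575

CHF 59.06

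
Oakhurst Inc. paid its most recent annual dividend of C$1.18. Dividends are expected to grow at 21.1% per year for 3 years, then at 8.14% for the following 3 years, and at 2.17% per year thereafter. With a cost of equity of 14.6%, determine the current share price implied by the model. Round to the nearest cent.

C$17.30

Three-stage DDM. Project D₁…D_6; terminal Gordon value at t=6 with g = 0.0217; discount at r = 0.146.
D_1 = 1.4290
D_2 = 1.7305
D_3 = 2.0956
D_4 = 2.2662
D_5 = 2.4507
D_6 = 2.6502
TV_6 = 2.7077/(0.146−0.0217) = 21.7834
P₀ = Σ Dₜ/(1+r)ᵗ + TV_6/(1+r)^6 = 17.2972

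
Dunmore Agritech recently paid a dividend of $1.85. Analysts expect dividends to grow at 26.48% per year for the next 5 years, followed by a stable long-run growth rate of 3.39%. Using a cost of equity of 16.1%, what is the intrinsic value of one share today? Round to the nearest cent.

$35.14

Two-stage DDM. Project D₁…D_5 at 0.2648, terminal growth 0.0339, discount at r = 0.161.
D_1 = 2.3399
D_2 = 2.9595
D_3 = 3.7432
D_4 = 4.7343
D_5 = 5.9880
Terminal value at t=5: TV = D_6/(r−g) = 6.1910/(0.161−0.0339) = 48.7095
P₀ = 2.3399/(1+0.161)^1 + 2.9595/(1+0.161)^2 + 3.7432/(1+0.161)^3 + 4.7343/(1+0.161)^4 + 5.9880/(1+0.161)^5 + 48.7095/(1+0.161)^5 = 35.1389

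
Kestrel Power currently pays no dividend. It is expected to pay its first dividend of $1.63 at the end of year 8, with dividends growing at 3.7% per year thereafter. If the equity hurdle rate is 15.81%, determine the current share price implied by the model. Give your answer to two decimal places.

$4.82

Deferred-dividend DDM. At t=7 the remaining stream is a growing perpetuity with first payment D_8 = 1.63.
V_7 = D_8/(r−g) = 1.63/(0.1581−0.037) = 13.4600
P₀ = V_7/(1+r)^7 = 13.4600/(1+0.1581)^7 = 4.8175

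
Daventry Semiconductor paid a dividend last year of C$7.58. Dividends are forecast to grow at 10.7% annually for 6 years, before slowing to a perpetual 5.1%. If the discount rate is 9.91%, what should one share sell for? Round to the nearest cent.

Two-stage DDM. Project D₁…D_6 at 0.107, terminal growth 0.051, discount at r = 0.0991.
D_1 = 8.3911
D_2 = 9.2889
D_3 = 10.2828
D_4 = 11.3831
D_5 = 12.6011
D_6 = 13.9494
Terminal value at t=6: TV = D_7/(r−g) = 14.6608/(0.0991−0.051) = 304.7983
P₀ = 8.3911/(1+0.0991)^1 + 9.2889/(1+0.0991)^2 + 10.2828/(1+0.0991)^3 + 11.3831/(1+0.0991)^4 + 12.6011/(1+0.0991)^5 + 13.9494/(1+0.0991)^6 + 304.7983/(1+0.0991)^6 = 219.5357

C$219.54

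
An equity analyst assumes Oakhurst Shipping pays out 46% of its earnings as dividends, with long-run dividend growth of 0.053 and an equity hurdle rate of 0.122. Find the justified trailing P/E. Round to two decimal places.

7.02

Justified trailing P/E = b(1+g)/(r−g) = 0.46×(1+0.053)/(0.122−0.053) = 7.0200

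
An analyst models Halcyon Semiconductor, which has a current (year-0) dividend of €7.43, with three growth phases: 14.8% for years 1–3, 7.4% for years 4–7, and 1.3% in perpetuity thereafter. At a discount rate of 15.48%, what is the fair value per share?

€85.48

Three-stage DDM. Project D₁…D_7; terminal Gordon value at t=7 with g = 0.013; discount at r = 0.1548.
D_1 = 8.5296
D_2 = 9.7920
D_3 = 11.2412
D_4 = 12.0731
D_5 = 12.9665
D_6 = 13.9260
D_7 = 14.9566
TV_7 = 15.1510/(0.1548−0.013) = 106.8476
P₀ = Σ Dₜ/(1+r)ᵗ + TV_7/(1+r)^7 = 85.4780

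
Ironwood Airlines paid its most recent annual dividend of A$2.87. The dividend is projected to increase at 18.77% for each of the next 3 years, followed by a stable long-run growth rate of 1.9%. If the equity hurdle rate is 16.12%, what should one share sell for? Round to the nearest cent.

A$31.02

Two-stage DDM. Project D₁…D_3 at 0.1877, terminal growth 0.019, discount at r = 0.1612.
D_1 = 3.4087
D_2 = 4.0485
D_3 = 4.8084
Terminal value at t=3: TV = D_4/(r−g) = 4.8998/(0.1612−0.019) = 34.4569
P₀ = 3.4087/(1+0.1612)^1 + 4.0485/(1+0.1612)^2 + 4.8084/(1+0.1612)^3 + 34.4569/(1+0.1612)^3 = 31.0157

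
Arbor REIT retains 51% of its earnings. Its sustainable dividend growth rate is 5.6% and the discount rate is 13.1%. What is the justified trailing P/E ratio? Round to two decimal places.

Payout ratio b = 1 − 0.51 = 0.49.
Justified trailing P/E = b(1+g)/(r−g) = 0.49×(1+0.056)/(0.131−0.056) = 6.8992

6.90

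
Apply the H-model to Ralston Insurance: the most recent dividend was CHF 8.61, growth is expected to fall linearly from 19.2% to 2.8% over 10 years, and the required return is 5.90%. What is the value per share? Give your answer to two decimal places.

H-model: P₀ = D₀[(1+g_L) + H(g_S−g_L)]/(r−g_L), with H = 10/2 = 5.
P₀ = 8.61 × [(1+0.028) + 5×(0.192−0.028)] / (0.059−0.028)
   = 8.61 × 1.8480 / 0.031 = 513.2671

CHF 513.27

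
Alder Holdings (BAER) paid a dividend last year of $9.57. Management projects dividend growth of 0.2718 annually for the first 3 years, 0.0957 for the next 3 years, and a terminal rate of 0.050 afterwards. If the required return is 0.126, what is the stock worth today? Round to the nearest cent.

Three-stage DDM. Project D₁…D_6; terminal Gordon value at t=6 with g = 0.05; discount at r = 0.126.
D_1 = 12.1711
D_2 = 15.4792
D_3 = 19.6865
D_4 = 21.5705
D_5 = 23.6348
D_6 = 25.8966
TV_6 = 27.1915/(0.126−0.05) = 357.7825
P₀ = Σ Dₜ/(1+r)ᵗ + TV_6/(1+r)^6 = 251.5349

$251.53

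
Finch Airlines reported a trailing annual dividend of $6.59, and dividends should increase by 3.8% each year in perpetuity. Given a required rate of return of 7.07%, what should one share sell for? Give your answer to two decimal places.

Gordon growth model: P₀ = D₁/(r − g). D₁ = 6.59 × (1 + 0.038) = 6.8404.
P₀ = 6.8404 / (0.0707 − 0.038) = 6.8404 / 0.0327 = 209.1872

$209.19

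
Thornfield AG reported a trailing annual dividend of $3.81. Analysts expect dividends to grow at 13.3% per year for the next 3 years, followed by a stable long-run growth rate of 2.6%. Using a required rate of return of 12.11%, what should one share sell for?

Two-stage DDM. Project D₁…D_3 at 0.133, terminal growth 0.026, discount at r = 0.1211.
D_1 = 4.3167
D_2 = 4.8909
D_3 = 5.5413
Terminal value at t=3: TV = D_4/(r−g) = 5.6854/(0.1211−0.026) = 59.7835
P₀ = 4.3167/(1+0.1211)^1 + 4.8909/(1+0.1211)^2 + 5.5413/(1+0.1211)^3 + 59.7835/(1+0.1211)^3 = 54.1020

$54.10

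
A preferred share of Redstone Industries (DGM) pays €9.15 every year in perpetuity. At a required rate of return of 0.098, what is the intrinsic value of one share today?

€93.37

Zero-growth DDM (perpetuity): P₀ = D/r = 9.15 / 0.098 = 93.3673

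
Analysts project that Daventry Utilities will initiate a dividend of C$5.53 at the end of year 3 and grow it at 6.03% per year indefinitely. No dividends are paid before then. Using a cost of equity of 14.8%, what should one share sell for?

Deferred-dividend DDM. At t=2 the remaining stream is a growing perpetuity with first payment D_3 = 5.53.
V_2 = D_3/(r−g) = 5.53/(0.148−0.0603) = 63.0559
P₀ = V_2/(1+r)^2 = 63.0559/(1+0.148)^2 = 47.8456

C$47.85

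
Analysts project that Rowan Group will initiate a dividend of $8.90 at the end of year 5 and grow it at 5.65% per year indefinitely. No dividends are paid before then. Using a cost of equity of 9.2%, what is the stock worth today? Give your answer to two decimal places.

Deferred-dividend DDM. At t=4 the remaining stream is a growing perpetuity with first payment D_5 = 8.90.
V_4 = D_5/(r−g) = 8.90/(0.092−0.0565) = 250.7042
P₀ = V_4/(1+r)^4 = 250.7042/(1+0.092)^4 = 176.3076

$176.31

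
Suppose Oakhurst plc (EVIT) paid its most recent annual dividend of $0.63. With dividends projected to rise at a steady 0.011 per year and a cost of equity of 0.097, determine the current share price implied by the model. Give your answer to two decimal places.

$7.41

Gordon growth model: P₀ = D₁/(r − g). D₁ = 0.63 × (1 + 0.011) = 0.6369.
P₀ = 0.6369 / (0.097 − 0.011) = 0.6369 / 0.086 = 7.4062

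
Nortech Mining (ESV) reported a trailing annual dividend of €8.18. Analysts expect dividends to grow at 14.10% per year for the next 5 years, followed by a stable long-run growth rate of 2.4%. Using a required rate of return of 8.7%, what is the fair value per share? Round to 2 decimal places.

€216.85

Two-stage DDM. Project D₁…D_5 at 0.141, terminal growth 0.024, discount at r = 0.087.
D_1 = 9.3334
D_2 = 10.6494
D_3 = 12.1510
D_4 = 13.8642
D_5 = 15.8191
Terminal value at t=5: TV = D_6/(r−g) = 16.1987/(0.087−0.024) = 257.1230
P₀ = 9.3334/(1+0.087)^1 + 10.6494/(1+0.087)^2 + 12.1510/(1+0.087)^3 + 13.8642/(1+0.087)^4 + 15.8191/(1+0.087)^5 + 257.1230/(1+0.087)^5 = 216.8457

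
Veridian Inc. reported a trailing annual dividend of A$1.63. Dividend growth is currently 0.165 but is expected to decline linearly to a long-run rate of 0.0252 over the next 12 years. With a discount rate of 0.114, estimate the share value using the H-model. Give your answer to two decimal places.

A$34.22

H-model: P₀ = D₀[(1+g_L) + H(g_S−g_L)]/(r−g_L), with H = 12/2 = 6.
P₀ = 1.63 × [(1+0.0252) + 6×(0.165−0.0252)] / (0.114−0.0252)
   = 1.63 × 1.8640 / 0.0888 = 34.2153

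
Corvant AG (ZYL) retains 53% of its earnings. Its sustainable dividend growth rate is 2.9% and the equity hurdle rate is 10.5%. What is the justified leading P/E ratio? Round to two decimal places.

Payout ratio b = 1 − 0.53 = 0.47.
Justified leading P/E = b/(r−g) = 0.47/(0.105−0.029) = 6.1842

6.18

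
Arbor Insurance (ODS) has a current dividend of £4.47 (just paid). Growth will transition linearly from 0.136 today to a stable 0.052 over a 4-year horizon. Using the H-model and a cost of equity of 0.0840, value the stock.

£170.42

H-model: P₀ = D₀[(1+g_L) + H(g_S−g_L)]/(r−g_L), with H = 4/2 = 2.
P₀ = 4.47 × [(1+0.052) + 2×(0.136−0.052)] / (0.084−0.052)
   = 4.47 × 1.2200 / 0.032 = 170.4187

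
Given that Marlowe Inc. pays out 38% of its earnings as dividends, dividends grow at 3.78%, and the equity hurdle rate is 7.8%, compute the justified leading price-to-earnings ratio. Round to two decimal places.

9.45

Justified leading P/E = b/(r−g) = 0.38/(0.078−0.0378) = 9.4527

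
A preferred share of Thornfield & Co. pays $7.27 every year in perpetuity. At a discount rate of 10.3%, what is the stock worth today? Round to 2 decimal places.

Zero-growth DDM (perpetuity): P₀ = D/r = 7.27 / 0.103 = 70.5825

$70.58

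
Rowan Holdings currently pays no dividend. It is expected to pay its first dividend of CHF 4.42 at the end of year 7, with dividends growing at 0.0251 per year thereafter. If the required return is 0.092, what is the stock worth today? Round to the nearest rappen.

Deferred-dividend DDM. At t=6 the remaining stream is a growing perpetuity with first payment D_7 = 4.42.
V_6 = D_7/(r−g) = 4.42/(0.092−0.0251) = 66.0688
P₀ = V_6/(1+r)^6 = 66.0688/(1+0.092)^6 = 38.9637

CHF 38.96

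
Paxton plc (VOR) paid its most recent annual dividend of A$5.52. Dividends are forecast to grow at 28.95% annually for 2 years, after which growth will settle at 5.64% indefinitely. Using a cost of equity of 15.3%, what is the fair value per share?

Two-stage DDM. Project D₁…D_2 at 0.2895, terminal growth 0.0564, discount at r = 0.153.
D_1 = 7.1180
D_2 = 9.1787
Terminal value at t=2: TV = D_3/(r−g) = 9.6964/(0.153−0.0564) = 100.3767
P₀ = 7.1180/(1+0.153)^1 + 9.1787/(1+0.153)^2 + 100.3767/(1+0.153)^2 = 88.5826

A$88.58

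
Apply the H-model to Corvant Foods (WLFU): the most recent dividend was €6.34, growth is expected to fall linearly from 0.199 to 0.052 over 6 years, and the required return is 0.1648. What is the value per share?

€83.92

H-model: P₀ = D₀[(1+g_L) + H(g_S−g_L)]/(r−g_L), with H = 6/2 = 3.
P₀ = 6.34 × [(1+0.052) + 3×(0.199−0.052)] / (0.1648−0.052)
   = 6.34 × 1.4930 / 0.1128 = 83.9151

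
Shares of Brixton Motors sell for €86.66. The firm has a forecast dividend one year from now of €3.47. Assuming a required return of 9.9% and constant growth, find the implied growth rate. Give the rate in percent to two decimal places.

5.90%

From P₀ = D₁/(r − g), the implied growth is g = r − D₁/P₀.
g = 0.099 − 3.47/86.66 = 0.099 − 0.04004 = 0.05896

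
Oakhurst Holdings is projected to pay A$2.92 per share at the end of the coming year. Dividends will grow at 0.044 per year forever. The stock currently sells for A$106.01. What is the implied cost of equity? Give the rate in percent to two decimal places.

7.15%

Rearranging the constant-growth DDM: r = D₁/P₀ + g.
r = 2.9200 / 106.01 + 0.044 = 0.02754 + 0.044 = 0.07154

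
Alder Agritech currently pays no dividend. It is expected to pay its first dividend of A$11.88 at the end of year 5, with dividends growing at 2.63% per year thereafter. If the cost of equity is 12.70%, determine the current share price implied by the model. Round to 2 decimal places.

Deferred-dividend DDM. At t=4 the remaining stream is a growing perpetuity with first payment D_5 = 11.88.
V_4 = D_5/(r−g) = 11.88/(0.127−0.0263) = 117.9742
P₀ = V_4/(1+r)^4 = 117.9742/(1+0.127)^4 = 73.1293

A$73.13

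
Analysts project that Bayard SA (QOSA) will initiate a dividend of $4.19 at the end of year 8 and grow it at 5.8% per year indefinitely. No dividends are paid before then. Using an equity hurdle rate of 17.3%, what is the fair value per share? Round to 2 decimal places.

$11.92

Deferred-dividend DDM. At t=7 the remaining stream is a growing perpetuity with first payment D_8 = 4.19.
V_7 = D_8/(r−g) = 4.19/(0.173−0.058) = 36.4348
P₀ = V_7/(1+r)^7 = 36.4348/(1+0.173)^7 = 11.9242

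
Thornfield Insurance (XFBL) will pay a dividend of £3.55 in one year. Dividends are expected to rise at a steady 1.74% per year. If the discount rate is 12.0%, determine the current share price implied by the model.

Gordon growth model: P₀ = D₁/(r − g), with D₁ = 3.55 given directly.
P₀ = 3.5500 / (0.12 − 0.0174) = 3.5500 / 0.1026 = 34.6004

£34.60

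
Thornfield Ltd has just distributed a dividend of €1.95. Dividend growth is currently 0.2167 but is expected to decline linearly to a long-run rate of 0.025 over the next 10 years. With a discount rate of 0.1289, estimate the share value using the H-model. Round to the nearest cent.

H-model: P₀ = D₀[(1+g_L) + H(g_S−g_L)]/(r−g_L), with H = 10/2 = 5.
P₀ = 1.95 × [(1+0.025) + 5×(0.2167−0.025)] / (0.1289−0.025)
   = 1.95 × 1.9835 / 0.1039 = 37.2264

€37.23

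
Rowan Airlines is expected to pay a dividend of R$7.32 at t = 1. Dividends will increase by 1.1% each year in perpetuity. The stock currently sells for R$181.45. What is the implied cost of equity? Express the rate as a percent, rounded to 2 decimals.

Rearranging the constant-growth DDM: r = D₁/P₀ + g.
r = 7.3200 / 181.45 + 0.011 = 0.04034 + 0.011 = 0.05134

5.13%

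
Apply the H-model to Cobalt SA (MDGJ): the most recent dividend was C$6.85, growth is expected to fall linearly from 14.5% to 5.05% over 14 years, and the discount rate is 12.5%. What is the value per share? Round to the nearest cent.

C$157.41

H-model: P₀ = D₀[(1+g_L) + H(g_S−g_L)]/(r−g_L), with H = 14/2 = 7.
P₀ = 6.85 × [(1+0.0505) + 7×(0.145−0.0505)] / (0.125−0.0505)
   = 6.85 × 1.7120 / 0.0745 = 157.4121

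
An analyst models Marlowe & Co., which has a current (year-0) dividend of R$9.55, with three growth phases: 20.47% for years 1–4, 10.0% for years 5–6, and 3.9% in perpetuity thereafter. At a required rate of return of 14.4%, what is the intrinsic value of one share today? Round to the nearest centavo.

R$173.14

Three-stage DDM. Project D₁…D_6; terminal Gordon value at t=6 with g = 0.039; discount at r = 0.144.
D_1 = 11.5049
D_2 = 13.8599
D_3 = 16.6971
D_4 = 20.1150
D_5 = 22.1264
D_6 = 24.3391
TV_6 = 25.2883/(0.144−0.039) = 240.8411
P₀ = Σ Dₜ/(1+r)ᵗ + TV_6/(1+r)^6 = 173.1356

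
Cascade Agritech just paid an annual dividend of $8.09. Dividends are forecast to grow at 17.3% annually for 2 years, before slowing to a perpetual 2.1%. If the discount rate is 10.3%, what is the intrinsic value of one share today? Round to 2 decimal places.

Two-stage DDM. Project D₁…D_2 at 0.173, terminal growth 0.021, discount at r = 0.103.
D_1 = 9.4896
D_2 = 11.1313
Terminal value at t=2: TV = D_3/(r−g) = 11.3650/(0.103−0.021) = 138.5978
P₀ = 9.4896/(1+0.103)^1 + 11.1313/(1+0.103)^2 + 138.5978/(1+0.103)^2 = 131.6743

$131.67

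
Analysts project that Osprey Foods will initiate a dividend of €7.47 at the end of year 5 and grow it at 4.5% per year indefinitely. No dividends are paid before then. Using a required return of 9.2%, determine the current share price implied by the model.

€111.77

Deferred-dividend DDM. At t=4 the remaining stream is a growing perpetuity with first payment D_5 = 7.47.
V_4 = D_5/(r−g) = 7.47/(0.092−0.045) = 158.9362
P₀ = V_4/(1+r)^4 = 158.9362/(1+0.092)^4 = 111.7718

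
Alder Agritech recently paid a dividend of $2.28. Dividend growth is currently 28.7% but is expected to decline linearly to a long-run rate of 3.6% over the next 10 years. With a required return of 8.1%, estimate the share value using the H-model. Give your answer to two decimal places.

H-model: P₀ = D₀[(1+g_L) + H(g_S−g_L)]/(r−g_L), with H = 10/2 = 5.
P₀ = 2.28 × [(1+0.036) + 5×(0.287−0.036)] / (0.081−0.036)
   = 2.28 × 2.2910 / 0.045 = 116.0773

$116.08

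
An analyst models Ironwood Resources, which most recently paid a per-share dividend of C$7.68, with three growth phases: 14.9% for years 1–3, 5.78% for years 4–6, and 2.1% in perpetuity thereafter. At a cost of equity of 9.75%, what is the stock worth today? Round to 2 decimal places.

C$155.15

Three-stage DDM. Project D₁…D_6; terminal Gordon value at t=6 with g = 0.021; discount at r = 0.0975.
D_1 = 8.8243
D_2 = 10.1391
D_3 = 11.6499
D_4 = 12.3232
D_5 = 13.0355
D_6 = 13.7890
TV_6 = 14.0785/(0.0975−0.021) = 184.0333
P₀ = Σ Dₜ/(1+r)ᵗ + TV_6/(1+r)^6 = 155.1517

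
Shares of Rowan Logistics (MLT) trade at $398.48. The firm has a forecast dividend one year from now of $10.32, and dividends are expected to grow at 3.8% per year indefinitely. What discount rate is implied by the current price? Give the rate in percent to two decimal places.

6.39%

Rearranging the constant-growth DDM: r = D₁/P₀ + g.
r = 10.3200 / 398.48 + 0.038 = 0.02590 + 0.038 = 0.06390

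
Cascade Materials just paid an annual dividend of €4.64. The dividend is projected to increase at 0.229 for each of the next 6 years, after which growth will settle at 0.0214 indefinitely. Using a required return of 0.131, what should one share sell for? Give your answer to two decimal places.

Two-stage DDM. Project D₁…D_6 at 0.229, terminal growth 0.0214, discount at r = 0.131.
D_1 = 5.7026
D_2 = 7.0084
D_3 = 8.6134
D_4 = 10.5858
D_5 = 13.0100
D_6 = 15.9893
Terminal value at t=6: TV = D_7/(r−g) = 16.3315/(0.131−0.0214) = 149.0097
P₀ = 5.7026/(1+0.131)^1 + 7.0084/(1+0.131)^2 + 8.6134/(1+0.131)^3 + 10.5858/(1+0.131)^4 + 13.0100/(1+0.131)^5 + 15.9893/(1+0.131)^6 + 149.0097/(1+0.131)^6 = 108.8070

€108.81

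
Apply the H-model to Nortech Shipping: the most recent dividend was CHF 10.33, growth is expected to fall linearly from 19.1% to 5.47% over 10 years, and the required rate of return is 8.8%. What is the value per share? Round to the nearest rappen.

CHF 538.59

H-model: P₀ = D₀[(1+g_L) + H(g_S−g_L)]/(r−g_L), with H = 10/2 = 5.
P₀ = 10.33 × [(1+0.0547) + 5×(0.191−0.0547)] / (0.088−0.0547)
   = 10.33 × 1.7362 / 0.0333 = 538.5870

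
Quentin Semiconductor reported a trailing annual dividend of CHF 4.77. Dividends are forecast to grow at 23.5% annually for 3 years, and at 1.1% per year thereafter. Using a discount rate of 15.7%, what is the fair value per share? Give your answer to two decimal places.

Two-stage DDM. Project D₁…D_3 at 0.235, terminal growth 0.011, discount at r = 0.157.
D_1 = 5.8909
D_2 = 7.2753
D_3 = 8.9850
Terminal value at t=3: TV = D_4/(r−g) = 9.0839/(0.157−0.011) = 62.2182
P₀ = 5.8909/(1+0.157)^1 + 7.2753/(1+0.157)^2 + 8.9850/(1+0.157)^3 + 62.2182/(1+0.157)^3 = 56.4991

CHF 56.50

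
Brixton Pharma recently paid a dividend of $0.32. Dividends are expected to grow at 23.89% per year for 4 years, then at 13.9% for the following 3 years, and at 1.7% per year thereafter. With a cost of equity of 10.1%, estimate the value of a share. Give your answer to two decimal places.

Three-stage DDM. Project D₁…D_7; terminal Gordon value at t=7 with g = 0.017; discount at r = 0.101.
D_1 = 0.3964
D_2 = 0.4912
D_3 = 0.6085
D_4 = 0.7539
D_5 = 0.8587
D_6 = 0.9780
D_7 = 1.1140
TV_7 = 1.1329/(0.101−0.017) = 13.4868
P₀ = Σ Dₜ/(1+r)ᵗ + TV_7/(1+r)^7 = 10.2590

$10.26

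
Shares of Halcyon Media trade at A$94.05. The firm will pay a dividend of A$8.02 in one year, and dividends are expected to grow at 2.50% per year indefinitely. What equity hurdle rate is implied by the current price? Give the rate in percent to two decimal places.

11.03%

Rearranging the constant-growth DDM: r = D₁/P₀ + g.
r = 8.0200 / 94.05 + 0.025 = 0.08527 + 0.025 = 0.11027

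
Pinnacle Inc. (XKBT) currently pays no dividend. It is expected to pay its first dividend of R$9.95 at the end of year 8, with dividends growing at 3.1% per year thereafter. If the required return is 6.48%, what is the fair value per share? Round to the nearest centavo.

Deferred-dividend DDM. At t=7 the remaining stream is a growing perpetuity with first payment D_8 = 9.95.
V_7 = D_8/(r−g) = 9.95/(0.0648−0.031) = 294.3787
P₀ = V_7/(1+r)^7 = 294.3787/(1+0.0648)^7 = 189.6837

R$189.68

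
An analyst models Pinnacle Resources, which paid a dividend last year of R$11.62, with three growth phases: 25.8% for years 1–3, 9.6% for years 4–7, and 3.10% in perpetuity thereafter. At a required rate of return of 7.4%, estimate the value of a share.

Three-stage DDM. Project D₁…D_7; terminal Gordon value at t=7 with g = 0.031; discount at r = 0.074.
D_1 = 14.6180
D_2 = 18.3894
D_3 = 23.1339
D_4 = 25.3547
D_5 = 27.7888
D_6 = 30.4565
D_7 = 33.3803
TV_7 = 34.4151/(0.074−0.031) = 800.3510
P₀ = Σ Dₜ/(1+r)ᵗ + TV_7/(1+r)^7 = 612.3958

R$612.40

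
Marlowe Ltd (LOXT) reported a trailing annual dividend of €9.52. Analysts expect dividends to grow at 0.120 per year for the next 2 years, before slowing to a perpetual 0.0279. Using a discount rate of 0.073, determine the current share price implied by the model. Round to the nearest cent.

Two-stage DDM. Project D₁…D_2 at 0.12, terminal growth 0.0279, discount at r = 0.073.
D_1 = 10.6624
D_2 = 11.9419
Terminal value at t=2: TV = D_3/(r−g) = 12.2751/(0.073−0.0279) = 272.1744
P₀ = 10.6624/(1+0.073)^1 + 11.9419/(1+0.073)^2 + 272.1744/(1+0.073)^2 = 256.7095

€256.71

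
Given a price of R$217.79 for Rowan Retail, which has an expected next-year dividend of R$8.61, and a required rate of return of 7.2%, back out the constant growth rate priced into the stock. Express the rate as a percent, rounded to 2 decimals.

3.25%

From P₀ = D₁/(r − g), the implied growth is g = r − D₁/P₀.
g = 0.072 − 8.61/217.79 = 0.072 − 0.03953 = 0.03247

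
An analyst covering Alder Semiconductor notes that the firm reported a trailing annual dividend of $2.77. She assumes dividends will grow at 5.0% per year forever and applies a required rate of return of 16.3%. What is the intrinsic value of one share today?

Gordon growth model: P₀ = D₁/(r − g). D₁ = 2.77 × (1 + 0.05) = 2.9085.
P₀ = 2.9085 / (0.163 − 0.05) = 2.9085 / 0.113 = 25.7389

$25.74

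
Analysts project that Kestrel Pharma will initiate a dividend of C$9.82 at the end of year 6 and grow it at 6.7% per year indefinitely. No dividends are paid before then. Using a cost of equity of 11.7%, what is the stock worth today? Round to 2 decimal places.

Deferred-dividend DDM. At t=5 the remaining stream is a growing perpetuity with first payment D_6 = 9.82.
V_5 = D_6/(r−g) = 9.82/(0.117−0.067) = 196.4000
P₀ = V_5/(1+r)^5 = 196.4000/(1+0.117)^5 = 112.9472

C$112.95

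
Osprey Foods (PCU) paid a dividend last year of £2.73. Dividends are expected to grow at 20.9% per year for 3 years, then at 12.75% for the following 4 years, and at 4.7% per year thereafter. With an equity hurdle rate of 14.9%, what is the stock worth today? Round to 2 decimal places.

Three-stage DDM. Project D₁…D_7; terminal Gordon value at t=7 with g = 0.047; discount at r = 0.149.
D_1 = 3.3006
D_2 = 3.9904
D_3 = 4.8244
D_4 = 5.4395
D_5 = 6.1330
D_6 = 6.9150
D_7 = 7.7966
TV_7 = 8.1631/(0.149−0.047) = 80.0303
P₀ = Σ Dₜ/(1+r)ᵗ + TV_7/(1+r)^7 = 51.4831

£51.48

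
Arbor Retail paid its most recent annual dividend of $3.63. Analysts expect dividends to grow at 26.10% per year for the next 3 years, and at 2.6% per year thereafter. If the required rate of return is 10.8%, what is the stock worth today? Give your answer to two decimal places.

Two-stage DDM. Project D₁…D_3 at 0.261, terminal growth 0.026, discount at r = 0.108.
D_1 = 4.5774
D_2 = 5.7721
D_3 = 7.2787
Terminal value at t=3: TV = D_4/(r−g) = 7.4679/(0.108−0.026) = 91.0721
P₀ = 4.5774/(1+0.108)^1 + 5.7721/(1+0.108)^2 + 7.2787/(1+0.108)^3 + 91.0721/(1+0.108)^3 = 81.1363

$81.14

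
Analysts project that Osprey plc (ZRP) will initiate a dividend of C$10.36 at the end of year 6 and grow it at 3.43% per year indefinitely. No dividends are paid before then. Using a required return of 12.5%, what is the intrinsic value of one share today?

C$63.39

Deferred-dividend DDM. At t=5 the remaining stream is a growing perpetuity with first payment D_6 = 10.36.
V_5 = D_6/(r−g) = 10.36/(0.125−0.0343) = 114.2227
P₀ = V_5/(1+r)^5 = 114.2227/(1+0.125)^5 = 63.3855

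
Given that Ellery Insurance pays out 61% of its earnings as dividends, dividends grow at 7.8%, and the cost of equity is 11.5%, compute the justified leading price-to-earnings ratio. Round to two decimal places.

16.49

Justified leading P/E = b/(r−g) = 0.61/(0.115−0.078) = 16.4865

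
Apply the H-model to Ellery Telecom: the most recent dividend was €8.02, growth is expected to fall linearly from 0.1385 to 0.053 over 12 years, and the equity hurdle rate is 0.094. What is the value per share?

H-model: P₀ = D₀[(1+g_L) + H(g_S−g_L)]/(r−g_L), with H = 12/2 = 6.
P₀ = 8.02 × [(1+0.053) + 6×(0.1385−0.053)] / (0.094−0.053)
   = 8.02 × 1.5660 / 0.041 = 306.3249

€306.32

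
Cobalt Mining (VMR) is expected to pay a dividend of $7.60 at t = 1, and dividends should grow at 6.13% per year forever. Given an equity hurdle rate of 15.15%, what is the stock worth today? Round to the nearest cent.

Gordon growth model: P₀ = D₁/(r − g), with D₁ = 7.60 given directly.
P₀ = 7.6000 / (0.1515 − 0.0613) = 7.6000 / 0.0902 = 84.2572

$84.26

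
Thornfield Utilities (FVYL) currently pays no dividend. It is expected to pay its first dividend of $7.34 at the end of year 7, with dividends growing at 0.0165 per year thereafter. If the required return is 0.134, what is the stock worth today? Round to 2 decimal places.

Deferred-dividend DDM. At t=6 the remaining stream is a growing perpetuity with first payment D_7 = 7.34.
V_6 = D_7/(r−g) = 7.34/(0.134−0.0165) = 62.4681
P₀ = V_6/(1+r)^6 = 62.4681/(1+0.134)^6 = 29.3751

$29.38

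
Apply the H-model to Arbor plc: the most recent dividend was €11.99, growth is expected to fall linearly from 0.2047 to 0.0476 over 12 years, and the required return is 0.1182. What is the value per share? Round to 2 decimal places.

H-model: P₀ = D₀[(1+g_L) + H(g_S−g_L)]/(r−g_L), with H = 12/2 = 6.
P₀ = 11.99 × [(1+0.0476) + 6×(0.2047−0.0476)] / (0.1182−0.0476)
   = 11.99 × 1.9902 / 0.0706 = 337.9957

€338.00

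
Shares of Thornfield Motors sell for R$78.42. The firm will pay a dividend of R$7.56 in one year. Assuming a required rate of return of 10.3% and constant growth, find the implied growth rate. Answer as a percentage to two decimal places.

0.66%

From P₀ = D₁/(r − g), the implied growth is g = r − D₁/P₀.
g = 0.103 − 7.56/78.42 = 0.103 − 0.09640 = 0.00660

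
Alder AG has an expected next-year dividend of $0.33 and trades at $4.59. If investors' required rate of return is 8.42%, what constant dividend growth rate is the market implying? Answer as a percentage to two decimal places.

From P₀ = D₁/(r − g), the implied growth is g = r − D₁/P₀.
g = 0.0842 − 0.33/4.59 = 0.0842 − 0.07190 = 0.01230

1.23%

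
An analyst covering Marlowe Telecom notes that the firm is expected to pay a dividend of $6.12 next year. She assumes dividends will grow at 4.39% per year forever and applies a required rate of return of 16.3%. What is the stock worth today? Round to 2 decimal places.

Gordon growth model: P₀ = D₁/(r − g), with D₁ = 6.12 given directly.
P₀ = 6.1200 / (0.163 − 0.0439) = 6.1200 / 0.1191 = 51.3854

$51.39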